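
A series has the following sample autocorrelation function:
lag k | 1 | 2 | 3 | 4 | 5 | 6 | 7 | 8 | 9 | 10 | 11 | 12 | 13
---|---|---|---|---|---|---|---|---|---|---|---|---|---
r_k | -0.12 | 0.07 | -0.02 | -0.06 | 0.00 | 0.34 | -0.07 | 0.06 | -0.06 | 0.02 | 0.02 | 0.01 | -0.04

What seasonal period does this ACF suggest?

6

The largest autocorrelation is r_6 = 0.34; the remaining lags stay at or below 0.07.
The dominant spike at lag 6 indicates a seasonal period of 6.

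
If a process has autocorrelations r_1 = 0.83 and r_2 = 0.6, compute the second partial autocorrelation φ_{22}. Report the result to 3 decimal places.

-0.286

φ_{22} = (r_2 − r_1²) / (1 − r_1²)
r_1² = (0.83)² = 0.6889
Numerator = 0.6 − 0.6889 = -0.0889; denominator = 1 − 0.6889 = 0.3111
φ_{22} = -0.0889 / 0.3111 = -0.286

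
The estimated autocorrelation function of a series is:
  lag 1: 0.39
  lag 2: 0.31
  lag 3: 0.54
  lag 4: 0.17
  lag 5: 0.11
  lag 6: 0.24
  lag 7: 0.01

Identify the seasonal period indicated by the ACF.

3

The largest autocorrelation is r_3 = 0.54; the remaining lags stay at or below 0.39. The elevated value at lag 1 (0.39), dropping to 0.31 at lag 2, reflects decaying short-term dependence rather than seasonality.
The dominant spike at lag 3 indicates a seasonal period of 3.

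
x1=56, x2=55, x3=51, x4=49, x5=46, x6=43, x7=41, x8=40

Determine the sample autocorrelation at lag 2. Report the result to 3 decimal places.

0.275

Mean x̄ = (56 + 55 + 51 + 49 + 46 + 43 + 41 + 40)/8 = 47.6250
Σ(x_t−x̄)(x_{t+2}−x̄) = (28.2656) + (10.1406) + (-5.4844) + (-6.3594) + (10.7656) + (35.2656) = 72.5938
Denominator Σ(x_t−x̄)² = 263.8750
r_2 = 72.5938 / 263.8750 = 0.275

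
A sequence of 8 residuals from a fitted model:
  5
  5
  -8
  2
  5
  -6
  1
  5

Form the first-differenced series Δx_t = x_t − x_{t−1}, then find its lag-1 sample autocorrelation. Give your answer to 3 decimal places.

First differences Δx: 0, -13, 10, 3, -11, 7, 4
Mean of differences = 0.0000
Numerator Σ(Δx_t−Δx̄)(Δx_{t+1}−Δx̄) = -182.0000
Denominator Σ(Δx_t−Δx̄)² = 464.0000
r_1(Δx) = -182.0000 / 464.0000 = -0.392

-0.392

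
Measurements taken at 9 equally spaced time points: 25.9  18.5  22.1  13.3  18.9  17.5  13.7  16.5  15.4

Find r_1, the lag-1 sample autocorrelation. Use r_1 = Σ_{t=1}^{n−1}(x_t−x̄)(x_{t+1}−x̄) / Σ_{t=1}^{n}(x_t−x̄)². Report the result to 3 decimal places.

Mean x̄ = (25.9 + 18.5 + 22.1 + 13.3 + 18.9 + 17.5 + 13.7 + 16.5 + 15.4)/9 = 17.9778
Numerator Σ_{t=1}^{8}(x_t−x̄)(x_{t+1}−x̄) = -5.5727
Denominator Σ(x_t−x̄)² = 130.1156
r_1 = -5.5727 / 130.1156 = -0.043

-0.043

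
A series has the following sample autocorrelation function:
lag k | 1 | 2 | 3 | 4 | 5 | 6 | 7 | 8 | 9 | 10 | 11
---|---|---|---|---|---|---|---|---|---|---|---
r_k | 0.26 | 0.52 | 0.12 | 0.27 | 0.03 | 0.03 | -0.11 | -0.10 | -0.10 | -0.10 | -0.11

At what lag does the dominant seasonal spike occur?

The largest autocorrelation is r_2 = 0.52, with a weaker echo at lag 4 (0.27); the remaining lags stay at or below 0.26.
The dominant spike at lag 2 indicates a seasonal period of 2.

2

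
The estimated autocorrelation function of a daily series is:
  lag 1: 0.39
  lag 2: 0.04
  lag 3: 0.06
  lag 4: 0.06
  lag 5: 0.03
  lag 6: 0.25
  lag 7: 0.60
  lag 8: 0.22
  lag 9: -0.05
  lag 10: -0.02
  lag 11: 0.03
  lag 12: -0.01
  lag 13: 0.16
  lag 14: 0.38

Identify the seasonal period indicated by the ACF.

7

The largest autocorrelation is r_7 = 0.60; the remaining lags stay at or below 0.39. The elevated value at lag 1 (0.39), dropping to 0.04 at lag 2, reflects decaying short-term dependence rather than seasonality.
The dominant spike at lag 7 indicates a seasonal period of 7.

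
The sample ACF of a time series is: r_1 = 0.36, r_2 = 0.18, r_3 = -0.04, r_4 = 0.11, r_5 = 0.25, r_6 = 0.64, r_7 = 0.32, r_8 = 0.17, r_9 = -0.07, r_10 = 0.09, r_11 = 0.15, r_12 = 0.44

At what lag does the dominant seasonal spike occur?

6

The largest autocorrelation is r_6 = 0.64, with a weaker echo at lag 12 (0.44); the remaining lags stay at or below 0.36. The elevated value at lag 1 (0.36), dropping to 0.18 at lag 2, reflects decaying short-term dependence rather than seasonality.
The dominant spike at lag 6 indicates a seasonal period of 6.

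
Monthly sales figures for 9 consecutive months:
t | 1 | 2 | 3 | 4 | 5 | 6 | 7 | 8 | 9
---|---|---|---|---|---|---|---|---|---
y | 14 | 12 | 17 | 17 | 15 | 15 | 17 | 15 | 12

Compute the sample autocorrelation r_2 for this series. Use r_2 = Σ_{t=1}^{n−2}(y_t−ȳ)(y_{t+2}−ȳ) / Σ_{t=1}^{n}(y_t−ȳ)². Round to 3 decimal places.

-0.432

Mean ȳ = (14 + 12 + 17 + 17 + 15 + 15 + 17 + 15 + 12)/9 = 14.8889
Σ(y_t−ȳ)(y_{t+2}−ȳ) = (-1.8765) + (-6.0988) + (0.2346) + (0.2346) + (0.2346) + (0.0123) + (-6.0988) = -13.3580
Denominator Σ(y_t−ȳ)² = 30.8889
r_2 = -13.3580 / 30.8889 = -0.432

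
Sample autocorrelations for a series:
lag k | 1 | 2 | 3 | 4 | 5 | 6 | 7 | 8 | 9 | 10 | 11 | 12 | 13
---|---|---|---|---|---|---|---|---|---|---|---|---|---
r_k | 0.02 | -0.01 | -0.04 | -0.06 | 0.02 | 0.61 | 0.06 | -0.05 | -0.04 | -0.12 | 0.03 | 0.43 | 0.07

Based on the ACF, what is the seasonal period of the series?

The largest autocorrelation is r_6 = 0.61, with a weaker echo at lag 12 (0.43); the remaining lags stay at or below 0.07.
The dominant spike at lag 6 indicates a seasonal period of 6.

6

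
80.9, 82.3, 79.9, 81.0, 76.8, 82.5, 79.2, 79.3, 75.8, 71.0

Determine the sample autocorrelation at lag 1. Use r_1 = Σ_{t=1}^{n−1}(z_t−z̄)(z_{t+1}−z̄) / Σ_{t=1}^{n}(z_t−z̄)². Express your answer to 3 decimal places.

0.226

Mean z̄ = (80.9 + 82.3 + 79.9 + 81.0 + 76.8 + 82.5 + 79.2 + 79.3 + 75.8 + 71.0)/10 = 78.8700
Numerator Σ_{t=1}^{9}(z_t−z̄)(z_{t+1}−z̄) = 24.9471
Denominator Σ(z_t−z̄)² = 110.6010
r_1 = 24.9471 / 110.6010 = 0.226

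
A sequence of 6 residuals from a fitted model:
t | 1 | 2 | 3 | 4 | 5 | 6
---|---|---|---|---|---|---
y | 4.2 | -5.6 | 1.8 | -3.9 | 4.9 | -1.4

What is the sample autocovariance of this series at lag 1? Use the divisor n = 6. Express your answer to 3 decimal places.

-11.098

Mean ȳ = (4.2 − 5.6 + 1.8 − 3.9 + 4.9 − 1.4)/6 = 0.0000
Σ_{t=1}^{5}(y_t−ȳ)(y_{t+1}−ȳ) = -66.5900
γ_1 = -66.5900 / 6 = -11.098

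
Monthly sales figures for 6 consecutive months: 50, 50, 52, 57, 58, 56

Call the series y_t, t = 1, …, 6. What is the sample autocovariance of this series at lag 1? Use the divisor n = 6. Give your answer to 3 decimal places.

Mean ȳ = (50 + 50 + 52 + 57 + 58 + 56)/6 = 53.8333
Σ_{t=1}^{5}(y_t−ȳ)(y_{t+1}−ȳ) = 38.1389
γ_1 = 38.1389 / 6 = 6.356

6.356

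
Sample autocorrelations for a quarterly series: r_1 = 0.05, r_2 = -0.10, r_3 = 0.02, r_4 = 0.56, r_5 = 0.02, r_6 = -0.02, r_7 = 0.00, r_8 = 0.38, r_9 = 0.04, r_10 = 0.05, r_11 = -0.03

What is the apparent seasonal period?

The largest autocorrelation is r_4 = 0.56, with a weaker echo at lag 8 (0.38); the remaining lags stay at or below 0.05.
The dominant spike at lag 4 indicates a seasonal period of 4.

4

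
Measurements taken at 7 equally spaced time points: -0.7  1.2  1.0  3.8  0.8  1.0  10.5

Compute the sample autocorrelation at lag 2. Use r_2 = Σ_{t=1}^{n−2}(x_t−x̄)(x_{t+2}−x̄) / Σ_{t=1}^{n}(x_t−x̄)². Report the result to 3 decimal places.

Mean x̄ = (-0.7 + 1.2 + 1.0 + 3.8 + 0.8 + 1.0 + 10.5)/7 = 2.5143
Deviations from mean: -3.2143, -1.3143, -1.5143, 1.2857, -1.7143, -1.5143, 7.9857
Σ(x_t−x̄)(x_{t+2}−x̄) = (4.8673) + (-1.6898) + (2.5959) + (-1.9469) + (-13.6898) = -9.8633
Denominator Σ(x_t−x̄)² = 85.0086
r_2 = -9.8633 / 85.0086 = -0.116

-0.116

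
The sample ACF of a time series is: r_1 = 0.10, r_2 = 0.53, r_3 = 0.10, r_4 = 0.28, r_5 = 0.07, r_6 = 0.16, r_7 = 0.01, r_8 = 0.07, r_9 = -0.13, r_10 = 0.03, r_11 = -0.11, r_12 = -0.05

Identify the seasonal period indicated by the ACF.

The largest autocorrelation is r_2 = 0.53, with weaker echoes at lags 4 (0.28) and 6 (0.16); the remaining lags stay at or below 0.10.
The dominant spike at lag 2 indicates a seasonal period of 2.

2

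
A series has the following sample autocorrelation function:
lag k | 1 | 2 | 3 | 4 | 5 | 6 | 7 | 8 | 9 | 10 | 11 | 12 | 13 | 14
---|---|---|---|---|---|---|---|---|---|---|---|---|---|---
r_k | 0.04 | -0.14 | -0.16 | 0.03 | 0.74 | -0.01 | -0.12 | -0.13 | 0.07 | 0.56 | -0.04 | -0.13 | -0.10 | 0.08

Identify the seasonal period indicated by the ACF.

The largest autocorrelation is r_5 = 0.74, with a weaker echo at lag 10 (0.56); the remaining lags stay at or below 0.08.
The dominant spike at lag 5 indicates a seasonal period of 5.

5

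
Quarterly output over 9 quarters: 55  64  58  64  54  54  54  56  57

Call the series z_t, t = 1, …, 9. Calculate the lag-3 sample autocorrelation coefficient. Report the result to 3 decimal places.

-0.436

Mean z̄ = (55 + 64 + 58 + 64 + 54 + 54 + 54 + 56 + 57)/9 = 57.3333
Σ(z_t−z̄)(z_{t+3}−z̄) = (-15.5556) + (-22.2222) + (-2.2222) + (-22.2222) + (4.4444) + (1.1111) = -56.6667
Denominator Σ(z_t−z̄)² = 130.0000
r_3 = -56.6667 / 130.0000 = -0.436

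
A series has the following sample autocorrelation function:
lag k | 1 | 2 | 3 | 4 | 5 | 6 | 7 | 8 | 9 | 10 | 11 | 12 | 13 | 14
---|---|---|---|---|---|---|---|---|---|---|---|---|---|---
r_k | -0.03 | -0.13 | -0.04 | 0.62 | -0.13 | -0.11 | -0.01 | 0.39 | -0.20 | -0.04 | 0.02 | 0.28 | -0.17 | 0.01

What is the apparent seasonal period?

The largest autocorrelation is r_4 = 0.62, with weaker echoes at lags 8 (0.39) and 12 (0.28); the remaining lags stay at or below 0.02.
The dominant spike at lag 4 indicates a seasonal period of 4.

4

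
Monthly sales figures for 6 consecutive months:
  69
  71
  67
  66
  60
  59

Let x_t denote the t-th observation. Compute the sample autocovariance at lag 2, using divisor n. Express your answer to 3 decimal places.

-0.537

Mean x̄ = (69 + 71 + 67 + 66 + 60 + 59)/6 = 65.3333
Σ_{t=1}^{4}(x_t−x̄)(x_{t+2}−x̄) = -3.2222
γ_2 = -3.2222 / 6 = -0.537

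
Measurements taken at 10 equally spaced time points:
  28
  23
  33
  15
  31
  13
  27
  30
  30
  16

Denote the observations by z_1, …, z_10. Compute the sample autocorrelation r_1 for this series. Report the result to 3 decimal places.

Mean z̄ = (28 + 23 + 33 + 15 + 31 + 13 + 27 + 30 + 30 + 16)/10 = 24.6000
Numerator Σ_{t=1}^{9}(z_t−z̄)(z_{t+1}−z̄) = -267.3600
Denominator Σ(z_t−z̄)² = 490.4000
r_1 = -267.3600 / 490.4000 = -0.545

-0.545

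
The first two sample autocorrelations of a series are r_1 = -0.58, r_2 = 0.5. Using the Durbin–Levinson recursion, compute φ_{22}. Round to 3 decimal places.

0.247

φ_{22} = (r_2 − r_1²) / (1 − r_1²)
r_1² = (-0.58)² = 0.3364
Numerator = 0.5 − 0.3364 = 0.1636; denominator = 1 − 0.3364 = 0.6636
φ_{22} = 0.1636 / 0.6636 = 0.247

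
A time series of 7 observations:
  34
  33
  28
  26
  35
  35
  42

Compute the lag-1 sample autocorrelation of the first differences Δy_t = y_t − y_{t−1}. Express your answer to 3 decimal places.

First differences Δy: -1, -5, -2, 9, 0, 7
Mean of differences = 1.3333
Numerator Σ(Δy_t−Δȳ)(Δy_{t+1}−Δȳ) = -7.4444
Denominator Σ(Δy_t−Δȳ)² = 149.3333
r_1(Δy) = -7.4444 / 149.3333 = -0.050

-0.050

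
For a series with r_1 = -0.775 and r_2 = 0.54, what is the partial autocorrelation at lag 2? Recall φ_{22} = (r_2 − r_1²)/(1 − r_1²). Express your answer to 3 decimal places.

φ_{22} = (r_2 − r_1²) / (1 − r_1²)
r_1² = (-0.775)² = 0.600625
Numerator = 0.54 − 0.6006 = -0.0606; denominator = 1 − 0.6006 = 0.3994
φ_{22} = -0.0606 / 0.3994 = -0.152

-0.152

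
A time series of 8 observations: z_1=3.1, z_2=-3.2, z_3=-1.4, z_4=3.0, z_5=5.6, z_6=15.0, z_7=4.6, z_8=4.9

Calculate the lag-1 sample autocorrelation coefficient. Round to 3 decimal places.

Mean z̄ = (3.1 − 3.2 − 1.4 + 3.0 + 5.6 + 15.0 + 4.6 + 4.9)/8 = 3.9500
Deviations from mean: -0.8500, -7.1500, -5.3500, -0.9500, 1.6500, 11.0500, 0.6500, 0.9500
Numerator Σ_{t=1}^{7}(z_t−z̄)(z_{t+1}−z̄) = 73.8775
Denominator Σ(z_t−z̄)² = 207.5200
r_1 = 73.8775 / 207.5200 = 0.356

0.356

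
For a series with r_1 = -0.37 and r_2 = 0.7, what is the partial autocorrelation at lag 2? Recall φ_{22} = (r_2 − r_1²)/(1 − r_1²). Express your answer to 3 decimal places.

φ_{22} = (r_2 − r_1²) / (1 − r_1²)
r_1² = (-0.37)² = 0.1369
Numerator = 0.7 − 0.1369 = 0.5631; denominator = 1 − 0.1369 = 0.8631
φ_{22} = 0.5631 / 0.8631 = 0.652

0.652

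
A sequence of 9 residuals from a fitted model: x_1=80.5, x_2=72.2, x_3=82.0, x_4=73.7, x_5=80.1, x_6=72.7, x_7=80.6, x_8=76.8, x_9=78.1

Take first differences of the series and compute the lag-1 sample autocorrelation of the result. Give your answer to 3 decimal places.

First differences Δx: -8.3, 9.8, -8.3, 6.4, -7.4, 7.9, -3.8, 1.3
Mean of differences = -0.3000
Numerator Σ(Δx_t−Δx̄)(Δx_{t+1}−Δx̄) = -355.2900
Denominator Σ(Δx_t−Δx̄)² = 407.3600
r_1(Δx) = -355.2900 / 407.3600 = -0.872

-0.872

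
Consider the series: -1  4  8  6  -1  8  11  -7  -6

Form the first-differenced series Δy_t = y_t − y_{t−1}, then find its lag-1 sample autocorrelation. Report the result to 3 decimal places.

-0.176

First differences Δy: 5, 4, -2, -7, 9, 3, -18, 1
Mean of differences = -0.6250
Numerator Σ(Δy_t−Δȳ)(Δy_{t+1}−Δȳ) = -89.2656
Denominator Σ(Δy_t−Δȳ)² = 505.8750
r_1(Δy) = -89.2656 / 505.8750 = -0.176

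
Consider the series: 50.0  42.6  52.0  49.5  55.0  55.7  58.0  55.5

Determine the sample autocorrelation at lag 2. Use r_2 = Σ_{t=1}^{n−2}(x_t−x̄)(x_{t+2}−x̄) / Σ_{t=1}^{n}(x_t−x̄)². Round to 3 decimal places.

Mean x̄ = (50.0 + 42.6 + 52.0 + 49.5 + 55.0 + 55.7 + 58.0 + 55.5)/8 = 52.2875
Deviations from mean: -2.2875, -9.6875, -0.2875, -2.7875, 2.7125, 3.4125, 5.7125, 3.2125
Σ(x_t−x̄)(x_{t+2}−x̄) = (0.6577) + (27.0039) + (-0.7798) + (-9.5123) + (15.4952) + (10.9627) = 43.8272
Denominator Σ(x_t−x̄)² = 168.8888
r_2 = 43.8272 / 168.8888 = 0.260

0.260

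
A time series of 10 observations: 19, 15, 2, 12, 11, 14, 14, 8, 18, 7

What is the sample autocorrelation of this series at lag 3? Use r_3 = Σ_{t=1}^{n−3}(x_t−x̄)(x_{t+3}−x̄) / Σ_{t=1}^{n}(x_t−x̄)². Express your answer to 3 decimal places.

Mean x̄ = (19 + 15 + 2 + 12 + 11 + 14 + 14 + 8 + 18 + 7)/10 = 12.0000
Σ(x_t−x̄)(x_{t+3}−x̄) = (0.0000) + (-3.0000) + (-20.0000) + (0.0000) + (4.0000) + (12.0000) + (-10.0000) = -17.0000
Denominator Σ(x_t−x̄)² = 244.0000
r_3 = -17.0000 / 244.0000 = -0.070

-0.070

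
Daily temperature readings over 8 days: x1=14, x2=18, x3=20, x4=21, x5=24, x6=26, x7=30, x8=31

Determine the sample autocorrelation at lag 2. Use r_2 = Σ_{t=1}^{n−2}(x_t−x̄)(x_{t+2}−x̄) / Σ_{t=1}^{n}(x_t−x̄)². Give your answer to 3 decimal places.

0.244

Mean x̄ = (14 + 18 + 20 + 21 + 24 + 26 + 30 + 31)/8 = 23.0000
Deviations from mean: -9.0000, -5.0000, -3.0000, -2.0000, 1.0000, 3.0000, 7.0000, 8.0000
Numerator Σ_{t=1}^{6}(x_t−x̄)(x_{t+2}−x̄) = 59.0000
Denominator Σ(x_t−x̄)² = 242.0000
r_2 = 59.0000 / 242.0000 = 0.244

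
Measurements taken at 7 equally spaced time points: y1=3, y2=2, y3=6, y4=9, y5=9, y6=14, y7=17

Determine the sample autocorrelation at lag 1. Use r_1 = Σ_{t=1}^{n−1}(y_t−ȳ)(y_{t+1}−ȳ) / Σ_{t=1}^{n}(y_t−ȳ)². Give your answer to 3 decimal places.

Mean ȳ = (3 + 2 + 6 + 9 + 9 + 14 + 17)/7 = 8.5714
Σ(y_t−ȳ)(y_{t+1}−ȳ) = (36.6122) + (16.8980) + (-1.1020) + (0.1837) + (2.3265) + (45.7551) = 100.6735
Denominator Σ(y_t−ȳ)² = 181.7143
r_1 = 100.6735 / 181.7143 = 0.554

0.554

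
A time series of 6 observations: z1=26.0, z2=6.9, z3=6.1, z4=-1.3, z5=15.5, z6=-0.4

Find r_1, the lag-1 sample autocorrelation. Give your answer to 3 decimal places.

-0.241

Mean z̄ = (26.0 + 6.9 + 6.1 − 1.3 + 15.5 − 0.4)/6 = 8.8000
Σ(z_t−z̄)(z_{t+1}−z̄) = (-32.6800) + (5.1300) + (27.2700) + (-67.6700) + (-61.6400) = -129.5900
Denominator Σ(z_t−z̄)² = 538.2800
r_1 = -129.5900 / 538.2800 = -0.241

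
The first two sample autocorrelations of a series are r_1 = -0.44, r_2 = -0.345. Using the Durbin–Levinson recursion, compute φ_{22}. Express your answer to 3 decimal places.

-0.668

φ_{22} = (r_2 − r_1²) / (1 − r_1²)
r_1² = (-0.44)² = 0.1936
Numerator = -0.345 − 0.1936 = -0.5386; denominator = 1 − 0.1936 = 0.8064
φ_{22} = -0.5386 / 0.8064 = -0.668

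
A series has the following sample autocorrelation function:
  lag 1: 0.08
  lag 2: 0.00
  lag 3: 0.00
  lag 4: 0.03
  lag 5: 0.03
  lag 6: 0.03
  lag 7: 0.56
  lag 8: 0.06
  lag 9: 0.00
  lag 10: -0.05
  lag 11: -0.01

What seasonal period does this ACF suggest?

7

The largest autocorrelation is r_7 = 0.56; the remaining lags stay at or below 0.08.
The dominant spike at lag 7 indicates a seasonal period of 7.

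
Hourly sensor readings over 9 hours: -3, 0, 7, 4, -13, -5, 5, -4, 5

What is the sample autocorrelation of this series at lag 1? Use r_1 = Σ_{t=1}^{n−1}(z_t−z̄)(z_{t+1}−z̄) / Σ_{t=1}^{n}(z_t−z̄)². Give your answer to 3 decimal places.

Mean z̄ = (-3 + 0 + 7 + 4 − 13 − 5 + 5 − 4 + 5)/9 = -0.4444
Numerator Σ_{t=1}^{8}(z_t−z̄)(z_{t+1}−z̄) = -26.8642
Denominator Σ(z_t−z̄)² = 332.2222
r_1 = -26.8642 / 332.2222 = -0.081

-0.081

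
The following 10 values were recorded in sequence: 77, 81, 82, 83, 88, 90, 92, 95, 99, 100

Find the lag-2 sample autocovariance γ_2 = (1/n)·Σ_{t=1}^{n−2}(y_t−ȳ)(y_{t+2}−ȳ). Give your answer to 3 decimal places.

23.062

Mean ȳ = (77 + 81 + 82 + 83 + 88 + 90 + 92 + 95 + 99 + 100)/10 = 88.7000
Σ_{t=1}^{8}(y_t−ȳ)(y_{t+2}−ȳ) = 230.6200
γ_2 = 230.6200 / 10 = 23.062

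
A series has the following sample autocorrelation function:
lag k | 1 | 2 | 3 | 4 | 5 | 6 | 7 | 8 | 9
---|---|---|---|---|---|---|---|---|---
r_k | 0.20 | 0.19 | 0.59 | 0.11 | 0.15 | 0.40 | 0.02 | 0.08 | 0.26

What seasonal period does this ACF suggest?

The largest autocorrelation is r_3 = 0.59, with weaker echoes at lags 6 (0.40) and 9 (0.26); the remaining lags stay at or below 0.20. The elevated value at lag 1 (0.20), dropping to 0.19 at lag 2, reflects decaying short-term dependence rather than seasonality.
The dominant spike at lag 3 indicates a seasonal period of 3.

3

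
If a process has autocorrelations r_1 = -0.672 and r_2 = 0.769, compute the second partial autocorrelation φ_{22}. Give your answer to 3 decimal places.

0.579

φ_{22} = (r_2 − r_1²) / (1 − r_1²)
r_1² = (-0.672)² = 0.451584
Numerator = 0.769 − 0.4516 = 0.3174; denominator = 1 − 0.4516 = 0.5484
φ_{22} = 0.3174 / 0.5484 = 0.579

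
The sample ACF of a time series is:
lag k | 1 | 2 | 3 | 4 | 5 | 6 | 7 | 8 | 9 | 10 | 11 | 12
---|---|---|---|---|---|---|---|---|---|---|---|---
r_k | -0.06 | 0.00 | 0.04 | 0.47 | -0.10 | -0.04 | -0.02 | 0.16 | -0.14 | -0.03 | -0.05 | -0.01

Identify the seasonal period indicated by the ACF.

4

The largest autocorrelation is r_4 = 0.47, with a weaker echo at lag 8 (0.16); the remaining lags stay at or below 0.04.
The dominant spike at lag 4 indicates a seasonal period of 4.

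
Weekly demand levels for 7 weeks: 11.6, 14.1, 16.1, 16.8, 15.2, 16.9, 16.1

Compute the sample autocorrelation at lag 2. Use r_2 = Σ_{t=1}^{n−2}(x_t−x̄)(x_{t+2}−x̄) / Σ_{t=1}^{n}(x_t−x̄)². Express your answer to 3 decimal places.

-0.115

Mean x̄ = (11.6 + 14.1 + 16.1 + 16.8 + 15.2 + 16.9 + 16.1)/7 = 15.2571
Deviations from mean: -3.6571, -1.1571, 0.8429, 1.5429, -0.0571, 1.6429, 0.8429
Σ(x_t−x̄)(x_{t+2}−x̄) = (-3.0824) + (-1.7853) + (-0.0482) + (2.5347) + (-0.0482) = -2.4294
Denominator Σ(x_t−x̄)² = 21.2171
r_2 = -2.4294 / 21.2171 = -0.115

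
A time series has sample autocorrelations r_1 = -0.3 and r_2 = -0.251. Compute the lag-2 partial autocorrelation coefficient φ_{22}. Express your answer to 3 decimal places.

-0.375

φ_{22} = (r_2 − r_1²) / (1 − r_1²)
r_1² = (-0.3)² = 0.09
Numerator = -0.251 − 0.0900 = -0.3410; denominator = 1 − 0.0900 = 0.9100
φ_{22} = -0.3410 / 0.9100 = -0.375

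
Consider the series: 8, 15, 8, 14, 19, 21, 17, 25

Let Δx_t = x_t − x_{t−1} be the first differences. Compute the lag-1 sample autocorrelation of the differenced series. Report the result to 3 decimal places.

-0.504

First differences Δx: 7, -7, 6, 5, 2, -4, 8
Mean of differences = 2.4286
Numerator Σ(Δx_t−Δx̄)(Δx_{t+1}−Δx̄) = -101.7551
Denominator Σ(Δx_t−Δx̄)² = 201.7143
r_1(Δx) = -101.7551 / 201.7143 = -0.504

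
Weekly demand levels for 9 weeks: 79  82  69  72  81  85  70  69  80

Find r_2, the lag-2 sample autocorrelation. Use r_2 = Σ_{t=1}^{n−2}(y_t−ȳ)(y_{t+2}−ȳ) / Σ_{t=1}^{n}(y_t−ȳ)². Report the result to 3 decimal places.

Mean ȳ = (79 + 82 + 69 + 72 + 81 + 85 + 70 + 69 + 80)/9 = 76.3333
Σ(y_t−ȳ)(y_{t+2}−ȳ) = (-19.5556) + (-24.5556) + (-34.2222) + (-37.5556) + (-29.5556) + (-63.5556) + (-23.2222) = -232.2222
Denominator Σ(y_t−ȳ)² = 316.0000
r_2 = -232.2222 / 316.0000 = -0.735

-0.735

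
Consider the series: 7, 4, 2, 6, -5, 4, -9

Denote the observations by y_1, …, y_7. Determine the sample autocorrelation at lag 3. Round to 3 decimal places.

-0.170

Mean ȳ = (7 + 4 + 2 + 6 − 5 + 4 − 9)/7 = 1.2857
Σ(y_t−ȳ)(y_{t+3}−ȳ) = (26.9388) + (-17.0612) + (1.9388) + (-48.4898) = -36.6735
Denominator Σ(y_t−ȳ)² = 215.4286
r_3 = -36.6735 / 215.4286 = -0.170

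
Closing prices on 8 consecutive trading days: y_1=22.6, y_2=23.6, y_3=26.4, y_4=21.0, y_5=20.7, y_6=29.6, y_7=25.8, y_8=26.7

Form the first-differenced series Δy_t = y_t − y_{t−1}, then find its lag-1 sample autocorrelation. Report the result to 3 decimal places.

-0.401

First differences Δy: 1.0, 2.8, -5.4, -0.3, 8.9, -3.8, 0.9
Mean of differences = 0.5857
Numerator Σ(Δy_t−Δȳ)(Δy_{t+1}−Δȳ) = -52.2416
Denominator Σ(Δy_t−Δȳ)² = 130.1486
r_1(Δy) = -52.2416 / 130.1486 = -0.401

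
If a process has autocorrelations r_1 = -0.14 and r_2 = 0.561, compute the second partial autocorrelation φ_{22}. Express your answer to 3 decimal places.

0.552

φ_{22} = (r_2 − r_1²) / (1 − r_1²)
r_1² = (-0.14)² = 0.0196
Numerator = 0.561 − 0.0196 = 0.5414; denominator = 1 − 0.0196 = 0.9804
φ_{22} = 0.5414 / 0.9804 = 0.552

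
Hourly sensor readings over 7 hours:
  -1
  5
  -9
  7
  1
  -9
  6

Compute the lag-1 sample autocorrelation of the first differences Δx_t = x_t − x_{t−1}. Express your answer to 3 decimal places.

First differences Δx: 6, -14, 16, -6, -10, 15
Mean of differences = 1.1667
Numerator Σ(Δx_t−Δx̄)(Δx_{t+1}−Δx̄) = -479.0278
Denominator Σ(Δx_t−Δx̄)² = 840.8333
r_1(Δx) = -479.0278 / 840.8333 = -0.570

-0.570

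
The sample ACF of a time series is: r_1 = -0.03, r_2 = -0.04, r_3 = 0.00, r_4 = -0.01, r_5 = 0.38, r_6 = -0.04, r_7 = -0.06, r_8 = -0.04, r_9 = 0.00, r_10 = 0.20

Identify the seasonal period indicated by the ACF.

5

The largest autocorrelation is r_5 = 0.38, with a weaker echo at lag 10 (0.20); the remaining lags stay at or below 0.00.
The dominant spike at lag 5 indicates a seasonal period of 5.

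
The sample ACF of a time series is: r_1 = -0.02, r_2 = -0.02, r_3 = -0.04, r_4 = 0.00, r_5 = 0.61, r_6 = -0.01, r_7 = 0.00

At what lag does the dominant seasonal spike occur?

The largest autocorrelation is r_5 = 0.61; the remaining lags stay at or below 0.00.
The dominant spike at lag 5 indicates a seasonal period of 5.

5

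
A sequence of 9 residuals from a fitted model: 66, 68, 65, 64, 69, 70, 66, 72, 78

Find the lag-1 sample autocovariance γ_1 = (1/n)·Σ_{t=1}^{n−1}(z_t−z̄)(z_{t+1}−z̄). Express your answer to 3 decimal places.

4.321

Mean z̄ = (66 + 68 + 65 + 64 + 69 + 70 + 66 + 72 + 78)/9 = 68.6667
Σ_{t=1}^{8}(z_t−z̄)(z_{t+1}−z̄) = 38.8889
γ_1 = 38.8889 / 9 = 4.321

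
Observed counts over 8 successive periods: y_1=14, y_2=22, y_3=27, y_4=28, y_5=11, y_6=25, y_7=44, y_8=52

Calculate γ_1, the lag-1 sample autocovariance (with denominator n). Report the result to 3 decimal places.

59.451

Mean ȳ = (14 + 22 + 27 + 28 + 11 + 25 + 44 + 52)/8 = 27.8750
Deviations: -13.8750, -5.8750, -0.8750, 0.1250, -16.8750, -2.8750, 16.1250, 24.1250
Σ_{t=1}^{7}(y_t−ȳ)(y_{t+1}−ȳ) = 475.6094
γ_1 = 475.6094 / 8 = 59.451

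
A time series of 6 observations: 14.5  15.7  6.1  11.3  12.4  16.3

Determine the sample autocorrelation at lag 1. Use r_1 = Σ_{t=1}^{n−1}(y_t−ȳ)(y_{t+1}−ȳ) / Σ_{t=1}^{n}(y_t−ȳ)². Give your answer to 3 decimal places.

-0.081

Mean ȳ = (14.5 + 15.7 + 6.1 + 11.3 + 12.4 + 16.3)/6 = 12.7167
Deviations from mean: 1.7833, 2.9833, -6.6167, -1.4167, -0.3167, 3.5833
Σ(y_t−ȳ)(y_{t+1}−ȳ) = (5.3203) + (-19.7397) + (9.3736) + (0.4486) + (-1.1347) = -5.7319
Denominator Σ(y_t−ȳ)² = 70.8083
r_1 = -5.7319 / 70.8083 = -0.081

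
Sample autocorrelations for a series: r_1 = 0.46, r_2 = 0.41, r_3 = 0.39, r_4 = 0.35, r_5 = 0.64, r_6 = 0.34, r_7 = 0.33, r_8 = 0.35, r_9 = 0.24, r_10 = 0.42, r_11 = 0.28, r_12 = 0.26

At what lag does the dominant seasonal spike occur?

The largest autocorrelation is r_5 = 0.64; the remaining lags stay at or below 0.46. The elevated value at lag 1 (0.46), dropping to 0.41 at lag 2, reflects decaying short-term dependence rather than seasonality.
The dominant spike at lag 5 indicates a seasonal period of 5.

5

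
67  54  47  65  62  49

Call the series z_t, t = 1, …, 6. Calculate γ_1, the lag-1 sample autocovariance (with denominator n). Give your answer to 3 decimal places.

-13.352

Mean z̄ = (67 + 54 + 47 + 65 + 62 + 49)/6 = 57.3333
Σ_{t=1}^{5}(z_t−z̄)(z_{t+1}−z̄) = -80.1111
γ_1 = -80.1111 / 6 = -13.352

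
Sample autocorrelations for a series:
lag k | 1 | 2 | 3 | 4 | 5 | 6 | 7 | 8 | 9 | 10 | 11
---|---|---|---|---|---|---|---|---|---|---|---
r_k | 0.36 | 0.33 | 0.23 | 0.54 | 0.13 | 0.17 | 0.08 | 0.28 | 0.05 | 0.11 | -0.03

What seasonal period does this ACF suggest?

The largest autocorrelation is r_4 = 0.54; the remaining lags stay at or below 0.36. The elevated value at lag 1 (0.36), dropping to 0.33 at lag 2, reflects decaying short-term dependence rather than seasonality.
The dominant spike at lag 4 indicates a seasonal period of 4.

4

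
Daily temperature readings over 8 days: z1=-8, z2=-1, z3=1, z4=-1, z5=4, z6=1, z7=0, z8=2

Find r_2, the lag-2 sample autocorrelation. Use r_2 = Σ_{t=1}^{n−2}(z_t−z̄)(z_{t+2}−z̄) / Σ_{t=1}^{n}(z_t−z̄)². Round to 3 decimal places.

-0.010

Mean z̄ = (-8 − 1 + 1 − 1 + 4 + 1 + 0 + 2)/8 = -0.2500
Deviations from mean: -7.7500, -0.7500, 1.2500, -0.7500, 4.2500, 1.2500, 0.2500, 2.2500
Numerator Σ_{t=1}^{6}(z_t−z̄)(z_{t+2}−z̄) = -0.8750
Denominator Σ(z_t−z̄)² = 87.5000
r_2 = -0.8750 / 87.5000 = -0.010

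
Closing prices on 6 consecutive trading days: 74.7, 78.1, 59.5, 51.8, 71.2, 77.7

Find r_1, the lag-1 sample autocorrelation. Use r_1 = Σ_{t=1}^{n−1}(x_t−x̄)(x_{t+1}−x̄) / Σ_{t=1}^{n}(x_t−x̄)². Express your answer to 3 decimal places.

Mean x̄ = (74.7 + 78.1 + 59.5 + 51.8 + 71.2 + 77.7)/6 = 68.8333
Numerator Σ_{t=1}^{5}(x_t−x̄)(x_{t+1}−x̄) = 107.5256
Denominator Σ(x_t−x̄)² = 581.7533
r_1 = 107.5256 / 581.7533 = 0.185

0.185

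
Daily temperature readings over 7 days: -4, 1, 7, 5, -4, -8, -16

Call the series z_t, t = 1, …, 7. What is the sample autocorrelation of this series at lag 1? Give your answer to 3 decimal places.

Mean z̄ = (-4 + 1 + 7 + 5 − 4 − 8 − 16)/7 = -2.7143
Deviations from mean: -1.2857, 3.7143, 9.7143, 7.7143, -1.2857, -5.2857, -13.2857
Numerator Σ_{t=1}^{6}(z_t−z̄)(z_{t+1}−z̄) = 173.3469
Denominator Σ(z_t−z̄)² = 375.4286
r_1 = 173.3469 / 375.4286 = 0.462

0.462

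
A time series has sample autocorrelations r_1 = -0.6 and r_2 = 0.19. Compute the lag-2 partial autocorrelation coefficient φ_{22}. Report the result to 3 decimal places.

-0.266

φ_{22} = (r_2 − r_1²) / (1 − r_1²)
r_1² = (-0.6)² = 0.36
Numerator = 0.19 − 0.3600 = -0.1700; denominator = 1 − 0.3600 = 0.6400
φ_{22} = -0.1700 / 0.6400 = -0.266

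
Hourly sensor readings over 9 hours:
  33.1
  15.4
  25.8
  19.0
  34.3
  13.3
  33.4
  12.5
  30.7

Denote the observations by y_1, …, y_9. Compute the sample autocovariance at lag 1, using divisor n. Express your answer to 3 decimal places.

-60.869

Mean ȳ = (33.1 + 15.4 + 25.8 + 19.0 + 34.3 + 13.3 + 33.4 + 12.5 + 30.7)/9 = 24.1667
Σ_{t=1}^{8}(y_t−ȳ)(y_{t+1}−ȳ) = -547.8244
γ_1 = -547.8244 / 9 = -60.869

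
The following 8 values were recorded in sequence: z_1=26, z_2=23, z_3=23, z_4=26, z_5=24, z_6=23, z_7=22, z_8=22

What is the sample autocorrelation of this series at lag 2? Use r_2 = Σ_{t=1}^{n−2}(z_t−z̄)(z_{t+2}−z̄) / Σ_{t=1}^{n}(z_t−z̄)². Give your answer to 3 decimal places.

Mean z̄ = (26 + 23 + 23 + 26 + 24 + 23 + 22 + 22)/8 = 23.6250
Deviations from mean: 2.3750, -0.6250, -0.6250, 2.3750, 0.3750, -0.6250, -1.6250, -1.6250
Σ(z_t−z̄)(z_{t+2}−z̄) = (-1.4844) + (-1.4844) + (-0.2344) + (-1.4844) + (-0.6094) + (1.0156) = -4.2813
Denominator Σ(z_t−z̄)² = 17.8750
r_2 = -4.2813 / 17.8750 = -0.240

-0.240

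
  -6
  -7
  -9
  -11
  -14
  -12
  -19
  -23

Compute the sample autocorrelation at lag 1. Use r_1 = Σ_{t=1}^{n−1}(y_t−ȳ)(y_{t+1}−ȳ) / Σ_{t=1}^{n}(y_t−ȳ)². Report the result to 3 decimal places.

Mean ȳ = (-6 − 7 − 9 − 11 − 14 − 12 − 19 − 23)/8 = -12.6250
Deviations from mean: 6.6250, 5.6250, 3.6250, 1.6250, -1.3750, 0.6250, -6.3750, -10.3750
Σ(y_t−ȳ)(y_{t+1}−ȳ) = (37.2656) + (20.3906) + (5.8906) + (-2.2344) + (-0.8594) + (-3.9844) + (66.1406) = 122.6094
Denominator Σ(y_t−ȳ)² = 241.8750
r_1 = 122.6094 / 241.8750 = 0.507

0.507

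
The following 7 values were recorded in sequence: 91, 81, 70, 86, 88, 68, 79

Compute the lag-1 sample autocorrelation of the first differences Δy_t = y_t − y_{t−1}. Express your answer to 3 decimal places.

First differences Δy: -10, -11, 16, 2, -20, 11
Mean of differences = -2.0000
Numerator Σ(Δy_t−Δȳ)(Δy_{t+1}−Δȳ) = -324.0000
Denominator Σ(Δy_t−Δȳ)² = 978.0000
r_1(Δy) = -324.0000 / 978.0000 = -0.331

-0.331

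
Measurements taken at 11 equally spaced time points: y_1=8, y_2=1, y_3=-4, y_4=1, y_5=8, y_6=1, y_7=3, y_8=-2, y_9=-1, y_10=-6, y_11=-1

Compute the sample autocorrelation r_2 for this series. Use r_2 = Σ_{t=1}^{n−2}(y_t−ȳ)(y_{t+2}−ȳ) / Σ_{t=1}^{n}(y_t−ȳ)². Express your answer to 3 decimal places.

Mean ȳ = (8 + 1 − 4 + 1 + 8 + 1 + 3 − 2 − 1 − 6 − 1)/11 = 0.7273
Numerator Σ_{t=1}^{9}(y_t−ȳ)(y_{t+2}−ȳ) = -35.4215
Denominator Σ(y_t−ȳ)² = 192.1818
r_2 = -35.4215 / 192.1818 = -0.184

-0.184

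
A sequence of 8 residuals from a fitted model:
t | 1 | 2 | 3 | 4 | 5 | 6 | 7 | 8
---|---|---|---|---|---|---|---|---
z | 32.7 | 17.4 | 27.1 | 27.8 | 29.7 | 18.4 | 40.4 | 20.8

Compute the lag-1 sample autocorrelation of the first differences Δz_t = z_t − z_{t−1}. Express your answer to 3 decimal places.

-0.616

First differences Δz: -15.3, 9.7, 0.7, 1.9, -11.3, 22.0, -19.6
Mean of differences = -1.7000
Numerator Σ(Δz_t−Δz̄)(Δz_{t+1}−Δz̄) = -805.3500
Denominator Σ(Δz_t−Δz̄)² = 1307.9000
r_1(Δz) = -805.3500 / 1307.9000 = -0.616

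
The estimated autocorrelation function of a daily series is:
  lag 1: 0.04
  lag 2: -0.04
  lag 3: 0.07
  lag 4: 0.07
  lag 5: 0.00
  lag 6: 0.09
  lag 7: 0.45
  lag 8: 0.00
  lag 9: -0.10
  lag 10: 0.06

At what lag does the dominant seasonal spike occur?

7

The largest autocorrelation is r_7 = 0.45; the remaining lags stay at or below 0.09.
The dominant spike at lag 7 indicates a seasonal period of 7.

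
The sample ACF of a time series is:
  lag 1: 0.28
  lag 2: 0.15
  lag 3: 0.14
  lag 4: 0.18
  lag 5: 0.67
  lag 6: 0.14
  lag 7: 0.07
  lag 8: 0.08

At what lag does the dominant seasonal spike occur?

The largest autocorrelation is r_5 = 0.67; the remaining lags stay at or below 0.28. The elevated value at lag 1 (0.28), dropping to 0.15 at lag 2, reflects decaying short-term dependence rather than seasonality.
The dominant spike at lag 5 indicates a seasonal period of 5.

5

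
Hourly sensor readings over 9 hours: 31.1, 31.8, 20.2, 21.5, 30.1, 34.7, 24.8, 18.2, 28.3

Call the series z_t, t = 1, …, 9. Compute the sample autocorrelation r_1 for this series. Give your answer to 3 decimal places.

0.075

Mean z̄ = (31.1 + 31.8 + 20.2 + 21.5 + 30.1 + 34.7 + 24.8 + 18.2 + 28.3)/9 = 26.7444
Numerator Σ_{t=1}^{8}(z_t−z̄)(z_{t+1}−z̄) = 20.2069
Denominator Σ(z_t−z̄)² = 268.6222
r_1 = 20.2069 / 268.6222 = 0.075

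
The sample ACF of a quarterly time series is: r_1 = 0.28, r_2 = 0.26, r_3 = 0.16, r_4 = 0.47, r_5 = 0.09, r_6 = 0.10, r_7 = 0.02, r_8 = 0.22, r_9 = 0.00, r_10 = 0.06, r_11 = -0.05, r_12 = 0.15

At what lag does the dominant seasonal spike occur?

4

The largest autocorrelation is r_4 = 0.47; the remaining lags stay at or below 0.28. The elevated value at lag 1 (0.28), dropping to 0.26 at lag 2, reflects decaying short-term dependence rather than seasonality.
The dominant spike at lag 4 indicates a seasonal period of 4.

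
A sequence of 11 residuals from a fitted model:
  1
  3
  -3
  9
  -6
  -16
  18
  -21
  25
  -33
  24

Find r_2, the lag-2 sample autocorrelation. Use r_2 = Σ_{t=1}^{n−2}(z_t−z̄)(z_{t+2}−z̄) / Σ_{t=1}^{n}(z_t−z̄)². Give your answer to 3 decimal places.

0.542

Mean z̄ = (1 + 3 − 3 + 9 − 6 − 16 + 18 − 21 + 25 − 33 + 24)/11 = 0.0909
Numerator Σ_{t=1}^{9}(z_t−z̄)(z_{t+2}−z̄) = 1868.4380
Denominator Σ(z_t−z̄)² = 3446.9091
r_2 = 1868.4380 / 3446.9091 = 0.542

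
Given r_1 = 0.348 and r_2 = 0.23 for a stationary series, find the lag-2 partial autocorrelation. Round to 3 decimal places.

0.124

φ_{22} = (r_2 − r_1²) / (1 − r_1²)
r_1² = (0.348)² = 0.121104
Numerator = 0.23 − 0.1211 = 0.1089; denominator = 1 − 0.1211 = 0.8789
φ_{22} = 0.1089 / 0.8789 = 0.124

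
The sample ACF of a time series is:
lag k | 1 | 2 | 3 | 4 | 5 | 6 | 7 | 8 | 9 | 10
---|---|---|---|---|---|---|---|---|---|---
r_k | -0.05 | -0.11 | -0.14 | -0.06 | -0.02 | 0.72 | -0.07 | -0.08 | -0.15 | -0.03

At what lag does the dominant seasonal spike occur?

6

The largest autocorrelation is r_6 = 0.72; the remaining lags stay at or below -0.02.
The dominant spike at lag 6 indicates a seasonal period of 6.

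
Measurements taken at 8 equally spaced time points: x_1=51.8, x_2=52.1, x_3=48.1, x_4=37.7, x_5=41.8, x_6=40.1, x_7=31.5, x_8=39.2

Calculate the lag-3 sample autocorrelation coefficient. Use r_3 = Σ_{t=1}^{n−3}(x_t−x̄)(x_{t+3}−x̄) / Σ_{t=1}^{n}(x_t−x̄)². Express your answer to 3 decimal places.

Mean x̄ = (51.8 + 52.1 + 48.1 + 37.7 + 41.8 + 40.1 + 31.5 + 39.2)/8 = 42.7875
Deviations from mean: 9.0125, 9.3125, 5.3125, -5.0875, -0.9875, -2.6875, -11.2875, -3.5875
Σ(x_t−x̄)(x_{t+3}−x̄) = (-45.8511) + (-9.1961) + (-14.2773) + (57.4252) + (3.5427) = -8.3567
Denominator Σ(x_t−x̄)² = 370.5288
r_3 = -8.3567 / 370.5288 = -0.023

-0.023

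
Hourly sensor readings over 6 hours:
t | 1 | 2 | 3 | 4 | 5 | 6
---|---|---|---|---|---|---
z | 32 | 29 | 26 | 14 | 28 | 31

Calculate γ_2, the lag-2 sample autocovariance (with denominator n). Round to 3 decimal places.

-14.815

Mean z̄ = (32 + 29 + 26 + 14 + 28 + 31)/6 = 26.6667
Σ_{t=1}^{4}(z_t−z̄)(z_{t+2}−z̄) = -88.8889
γ_2 = -88.8889 / 6 = -14.815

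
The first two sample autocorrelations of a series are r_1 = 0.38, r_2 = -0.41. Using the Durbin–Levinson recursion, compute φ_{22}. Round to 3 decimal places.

-0.648

φ_{22} = (r_2 − r_1²) / (1 − r_1²)
r_1² = (0.38)² = 0.1444
Numerator = -0.41 − 0.1444 = -0.5544; denominator = 1 − 0.1444 = 0.8556
φ_{22} = -0.5544 / 0.8556 = -0.648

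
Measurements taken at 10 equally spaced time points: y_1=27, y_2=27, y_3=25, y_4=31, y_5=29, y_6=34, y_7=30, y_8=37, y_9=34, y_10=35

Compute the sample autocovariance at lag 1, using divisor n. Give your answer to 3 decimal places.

Mean ȳ = (27 + 27 + 25 + 31 + 29 + 34 + 30 + 37 + 34 + 35)/10 = 30.9000
Σ_{t=1}^{9}(y_t−ȳ)(y_{t+1}−ȳ) = 54.8900
γ_1 = 54.8900 / 10 = 5.489

5.489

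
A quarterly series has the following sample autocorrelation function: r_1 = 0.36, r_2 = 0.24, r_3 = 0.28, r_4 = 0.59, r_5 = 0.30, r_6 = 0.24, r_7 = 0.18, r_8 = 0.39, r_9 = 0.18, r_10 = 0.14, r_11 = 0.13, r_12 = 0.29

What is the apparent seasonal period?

The largest autocorrelation is r_4 = 0.59, with a weaker echo at lag 8 (0.39); the remaining lags stay at or below 0.36. The elevated value at lag 1 (0.36), dropping to 0.24 at lag 2, reflects decaying short-term dependence rather than seasonality.
The dominant spike at lag 4 indicates a seasonal period of 4.

4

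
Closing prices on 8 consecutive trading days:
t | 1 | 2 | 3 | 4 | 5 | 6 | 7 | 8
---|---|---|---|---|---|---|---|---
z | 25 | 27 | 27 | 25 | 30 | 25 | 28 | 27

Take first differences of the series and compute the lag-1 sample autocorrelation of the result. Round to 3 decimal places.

-0.791

First differences Δz: 2, 0, -2, 5, -5, 3, -1
Mean of differences = 0.2857
Numerator Σ(Δz_t−Δz̄)(Δz_{t+1}−Δz̄) = -53.3673
Denominator Σ(Δz_t−Δz̄)² = 67.4286
r_1(Δz) = -53.3673 / 67.4286 = -0.791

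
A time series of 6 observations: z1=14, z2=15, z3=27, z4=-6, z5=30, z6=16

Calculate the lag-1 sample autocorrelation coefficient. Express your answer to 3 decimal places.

Mean z̄ = (14 + 15 + 27 − 6 + 30 + 16)/6 = 16.0000
Deviations from mean: -2.0000, -1.0000, 11.0000, -22.0000, 14.0000, 0.0000
Numerator Σ_{t=1}^{5}(z_t−z̄)(z_{t+1}−z̄) = -559.0000
Denominator Σ(z_t−z̄)² = 806.0000
r_1 = -559.0000 / 806.0000 = -0.694

-0.694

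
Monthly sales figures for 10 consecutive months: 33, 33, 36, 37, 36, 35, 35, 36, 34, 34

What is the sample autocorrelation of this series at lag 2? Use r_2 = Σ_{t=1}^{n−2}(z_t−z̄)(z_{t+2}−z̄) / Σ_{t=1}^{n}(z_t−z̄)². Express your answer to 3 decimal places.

-0.327

Mean z̄ = (33 + 33 + 36 + 37 + 36 + 35 + 35 + 36 + 34 + 34)/10 = 34.9000
Numerator Σ_{t=1}^{8}(z_t−z̄)(z_{t+2}−z̄) = -5.5200
Denominator Σ(z_t−z̄)² = 16.9000
r_2 = -5.5200 / 16.9000 = -0.327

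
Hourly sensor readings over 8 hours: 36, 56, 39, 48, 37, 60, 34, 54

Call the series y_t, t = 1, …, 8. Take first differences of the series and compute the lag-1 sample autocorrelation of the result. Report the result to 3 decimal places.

-0.781

First differences Δy: 20, -17, 9, -11, 23, -26, 20
Mean of differences = 2.5714
Numerator Σ(Δy_t−Δȳ)(Δy_{t+1}−Δȳ) = -1913.0408
Denominator Σ(Δy_t−Δȳ)² = 2449.7143
r_1(Δy) = -1913.0408 / 2449.7143 = -0.781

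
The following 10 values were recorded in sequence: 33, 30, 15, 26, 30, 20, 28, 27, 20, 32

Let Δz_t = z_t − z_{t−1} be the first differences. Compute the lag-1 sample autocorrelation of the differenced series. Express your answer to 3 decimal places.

First differences Δz: -3, -15, 11, 4, -10, 8, -1, -7, 12
Mean of differences = -0.1111
Numerator Σ(Δz_t−Δz̄)(Δz_{t+1}−Δz̄) = -282.1235
Denominator Σ(Δz_t−Δz̄)² = 728.8889
r_1(Δz) = -282.1235 / 728.8889 = -0.387

-0.387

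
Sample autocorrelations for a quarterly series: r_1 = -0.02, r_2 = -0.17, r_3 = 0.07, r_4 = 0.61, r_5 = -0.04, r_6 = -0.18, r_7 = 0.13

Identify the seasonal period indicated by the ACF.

4

The largest autocorrelation is r_4 = 0.61; the remaining lags stay at or below 0.13.
The dominant spike at lag 4 indicates a seasonal period of 4.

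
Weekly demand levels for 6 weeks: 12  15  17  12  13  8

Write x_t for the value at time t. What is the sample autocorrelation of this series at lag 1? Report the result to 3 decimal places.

0.060

Mean x̄ = (12 + 15 + 17 + 12 + 13 + 8)/6 = 12.8333
Deviations from mean: -0.8333, 2.1667, 4.1667, -0.8333, 0.1667, -4.8333
Numerator Σ_{t=1}^{5}(x_t−x̄)(x_{t+1}−x̄) = 2.8056
Denominator Σ(x_t−x̄)² = 46.8333
r_1 = 2.8056 / 46.8333 = 0.060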